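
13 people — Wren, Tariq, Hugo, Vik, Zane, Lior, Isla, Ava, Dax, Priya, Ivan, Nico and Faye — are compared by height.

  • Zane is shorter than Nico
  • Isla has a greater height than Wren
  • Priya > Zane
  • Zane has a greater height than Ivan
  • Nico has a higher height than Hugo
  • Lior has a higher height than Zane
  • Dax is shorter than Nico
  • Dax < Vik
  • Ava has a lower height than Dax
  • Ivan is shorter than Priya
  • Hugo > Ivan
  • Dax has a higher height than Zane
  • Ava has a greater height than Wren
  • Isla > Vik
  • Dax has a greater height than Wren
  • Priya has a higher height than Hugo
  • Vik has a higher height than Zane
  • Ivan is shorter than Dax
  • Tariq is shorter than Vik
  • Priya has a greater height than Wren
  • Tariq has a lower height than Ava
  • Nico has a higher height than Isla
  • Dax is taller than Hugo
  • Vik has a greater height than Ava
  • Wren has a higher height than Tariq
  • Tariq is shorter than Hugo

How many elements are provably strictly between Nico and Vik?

1

Chaining upward from Vik reaches: Isla.
Chaining downward from Nico reaches: Tariq, Wren, Ivan, Ava, Hugo, Zane, Dax, Isla.
Strictly between Vik and Nico are those in both lists: Isla — 1 element.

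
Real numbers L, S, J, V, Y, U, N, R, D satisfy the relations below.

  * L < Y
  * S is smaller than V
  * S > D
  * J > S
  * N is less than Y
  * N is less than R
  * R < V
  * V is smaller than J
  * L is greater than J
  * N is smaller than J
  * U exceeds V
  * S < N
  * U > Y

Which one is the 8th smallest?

Y

Chaining the given pairs: D < S < N < R < V < J < L < Y < U.
The 8th smallest is Y.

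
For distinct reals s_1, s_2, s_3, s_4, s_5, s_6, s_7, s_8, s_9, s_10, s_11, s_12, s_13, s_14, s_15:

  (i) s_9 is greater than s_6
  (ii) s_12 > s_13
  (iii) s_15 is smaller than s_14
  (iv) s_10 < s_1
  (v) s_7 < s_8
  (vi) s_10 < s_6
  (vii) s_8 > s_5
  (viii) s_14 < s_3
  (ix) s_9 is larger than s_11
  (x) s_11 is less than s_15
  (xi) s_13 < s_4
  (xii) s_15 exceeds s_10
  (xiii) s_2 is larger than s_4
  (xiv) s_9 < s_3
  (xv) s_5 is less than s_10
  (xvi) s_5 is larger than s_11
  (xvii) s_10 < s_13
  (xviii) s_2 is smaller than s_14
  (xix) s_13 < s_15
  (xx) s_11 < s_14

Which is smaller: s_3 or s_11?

Chaining the given relations: s_11 < s_5 < s_10 < s_13 < s_4 < s_2 < s_14 < s_3.
So s_11 < s_3; s_11 is the smaller of the two.

s_11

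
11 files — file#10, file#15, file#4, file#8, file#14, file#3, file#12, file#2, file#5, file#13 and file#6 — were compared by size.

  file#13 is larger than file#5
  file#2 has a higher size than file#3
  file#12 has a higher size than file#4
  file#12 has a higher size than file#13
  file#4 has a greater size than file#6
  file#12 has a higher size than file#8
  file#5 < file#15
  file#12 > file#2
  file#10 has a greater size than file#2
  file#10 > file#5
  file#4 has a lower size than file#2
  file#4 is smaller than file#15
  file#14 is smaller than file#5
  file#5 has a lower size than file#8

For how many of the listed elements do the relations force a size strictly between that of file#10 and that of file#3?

1

The relations place file#3 below file#10. An element lies strictly between them when it is forced above file#3 and also forced below file#10.
Above file#3: {file#2, file#12}. Below file#10: {file#14, file#6, file#4, file#5, file#2}.
Intersection: {file#2} — 1.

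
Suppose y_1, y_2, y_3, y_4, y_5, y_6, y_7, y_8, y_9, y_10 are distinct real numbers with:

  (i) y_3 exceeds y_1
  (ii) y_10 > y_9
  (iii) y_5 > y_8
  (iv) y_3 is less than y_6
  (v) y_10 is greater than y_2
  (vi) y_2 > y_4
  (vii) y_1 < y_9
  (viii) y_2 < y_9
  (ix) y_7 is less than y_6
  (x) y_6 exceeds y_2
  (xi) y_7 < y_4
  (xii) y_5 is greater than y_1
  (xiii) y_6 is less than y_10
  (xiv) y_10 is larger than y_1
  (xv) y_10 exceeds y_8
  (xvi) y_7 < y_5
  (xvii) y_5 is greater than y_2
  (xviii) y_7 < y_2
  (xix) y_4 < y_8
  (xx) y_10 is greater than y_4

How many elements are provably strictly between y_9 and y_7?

Chaining upward from y_7 reaches: y_4, y_2, y_6, y_8, y_5, y_10.
Chaining downward from y_9 reaches: y_1, y_4, y_2.
Strictly between y_7 and y_9 are those in both lists: y_4, y_2 — 2 elements.

2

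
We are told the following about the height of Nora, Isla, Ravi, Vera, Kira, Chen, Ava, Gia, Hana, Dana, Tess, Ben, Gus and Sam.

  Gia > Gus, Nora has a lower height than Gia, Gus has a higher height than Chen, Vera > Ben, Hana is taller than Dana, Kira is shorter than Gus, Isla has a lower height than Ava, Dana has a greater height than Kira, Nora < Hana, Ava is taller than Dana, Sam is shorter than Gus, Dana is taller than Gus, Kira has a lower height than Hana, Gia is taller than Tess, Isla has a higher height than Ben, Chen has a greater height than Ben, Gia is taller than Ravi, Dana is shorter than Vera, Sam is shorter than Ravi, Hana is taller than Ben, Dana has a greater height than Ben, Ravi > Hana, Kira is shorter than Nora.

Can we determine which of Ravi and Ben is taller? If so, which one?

Link the given pairs in sequence: Ben < Chen; Chen < Gus; Gus < Dana; Dana < Hana; Hana < Ravi.
Together: Ben < Chen < Gus < Dana < Hana < Ravi.
So Ravi is taller.

Ravi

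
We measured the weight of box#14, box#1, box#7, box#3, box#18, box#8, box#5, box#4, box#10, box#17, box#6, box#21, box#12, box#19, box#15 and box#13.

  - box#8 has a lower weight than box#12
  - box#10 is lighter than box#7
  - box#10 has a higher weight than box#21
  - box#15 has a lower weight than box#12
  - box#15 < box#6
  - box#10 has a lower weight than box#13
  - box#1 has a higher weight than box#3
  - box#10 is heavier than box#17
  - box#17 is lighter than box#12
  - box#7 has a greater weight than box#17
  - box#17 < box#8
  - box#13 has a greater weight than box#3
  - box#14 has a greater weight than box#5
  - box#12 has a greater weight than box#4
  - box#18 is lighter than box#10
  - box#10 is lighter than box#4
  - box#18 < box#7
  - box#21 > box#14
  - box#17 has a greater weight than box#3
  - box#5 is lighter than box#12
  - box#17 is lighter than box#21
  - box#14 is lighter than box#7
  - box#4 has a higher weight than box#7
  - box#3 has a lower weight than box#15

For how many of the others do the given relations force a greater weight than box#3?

The elements the relations force above box#3 are box#17, box#8, box#1, box#21, box#15, box#10, box#7, box#4, box#13, box#6, box#12 — no chain reaches any other.
That is 11.

11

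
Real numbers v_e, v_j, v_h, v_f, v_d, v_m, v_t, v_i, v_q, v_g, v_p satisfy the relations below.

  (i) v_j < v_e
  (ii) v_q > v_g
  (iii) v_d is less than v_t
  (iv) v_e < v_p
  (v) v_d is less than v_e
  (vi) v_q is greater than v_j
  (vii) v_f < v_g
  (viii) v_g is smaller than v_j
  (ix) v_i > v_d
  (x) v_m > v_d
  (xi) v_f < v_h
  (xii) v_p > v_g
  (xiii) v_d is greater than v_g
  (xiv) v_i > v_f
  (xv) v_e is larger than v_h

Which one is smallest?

Chaining upward from v_f: directly above it, v_g, v_h, v_i; then v_d, v_j, v_e, v_p, v_q; then v_m, v_t.
That covers every other element, and nothing is given below v_f, so v_f is the smallest.

v_f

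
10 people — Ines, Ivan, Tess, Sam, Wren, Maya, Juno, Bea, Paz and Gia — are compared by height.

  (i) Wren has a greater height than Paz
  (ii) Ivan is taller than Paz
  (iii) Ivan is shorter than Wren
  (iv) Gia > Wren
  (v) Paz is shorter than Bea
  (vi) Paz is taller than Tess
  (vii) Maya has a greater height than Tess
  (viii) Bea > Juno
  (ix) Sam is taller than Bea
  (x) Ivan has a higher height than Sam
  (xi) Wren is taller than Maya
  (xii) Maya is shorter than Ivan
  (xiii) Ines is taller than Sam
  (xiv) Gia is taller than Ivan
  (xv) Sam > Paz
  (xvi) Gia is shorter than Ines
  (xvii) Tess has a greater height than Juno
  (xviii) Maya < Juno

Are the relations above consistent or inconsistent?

inconsistent

Chaining the given relations yields Maya < Juno < Tess, so Maya < Tess. But one relation states Tess < Maya. These cannot both hold.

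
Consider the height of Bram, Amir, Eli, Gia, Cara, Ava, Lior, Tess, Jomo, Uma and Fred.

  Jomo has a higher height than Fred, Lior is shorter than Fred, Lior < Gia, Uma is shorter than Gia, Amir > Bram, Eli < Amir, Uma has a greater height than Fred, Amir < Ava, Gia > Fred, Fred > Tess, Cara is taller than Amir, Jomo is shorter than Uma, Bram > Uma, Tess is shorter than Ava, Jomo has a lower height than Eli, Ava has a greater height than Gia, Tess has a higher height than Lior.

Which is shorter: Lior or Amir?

Lior

The relevant relations are Lior < Tess; Tess < Fred; Fred < Jomo; Jomo < Uma; Uma < Bram; Bram < Amir.
Together: Lior < Tess < Fred < Jomo < Uma < Bram < Amir.
So Lior < Amir; Lior is the shorter of the two.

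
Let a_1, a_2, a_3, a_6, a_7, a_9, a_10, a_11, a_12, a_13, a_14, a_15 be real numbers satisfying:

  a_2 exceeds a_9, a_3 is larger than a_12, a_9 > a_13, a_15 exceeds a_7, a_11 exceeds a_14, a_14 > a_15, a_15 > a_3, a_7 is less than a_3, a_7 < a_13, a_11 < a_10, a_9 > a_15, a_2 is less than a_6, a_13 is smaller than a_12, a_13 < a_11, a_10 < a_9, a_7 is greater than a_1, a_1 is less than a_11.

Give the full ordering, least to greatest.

a_1 < a_7 < a_13 < a_12 < a_3 < a_15 < a_14 < a_11 < a_10 < a_9 < a_2 < a_6

Each adjacent pair is fixed by a given relation: a_1 < a_7; a_7 < a_13; a_13 < a_12; a_12 < a_3; a_3 < a_15; a_15 < a_14; a_14 < a_11; a_11 < a_10; a_10 < a_9; a_9 < a_2; a_2 < a_6. Chaining them end to end gives the full order.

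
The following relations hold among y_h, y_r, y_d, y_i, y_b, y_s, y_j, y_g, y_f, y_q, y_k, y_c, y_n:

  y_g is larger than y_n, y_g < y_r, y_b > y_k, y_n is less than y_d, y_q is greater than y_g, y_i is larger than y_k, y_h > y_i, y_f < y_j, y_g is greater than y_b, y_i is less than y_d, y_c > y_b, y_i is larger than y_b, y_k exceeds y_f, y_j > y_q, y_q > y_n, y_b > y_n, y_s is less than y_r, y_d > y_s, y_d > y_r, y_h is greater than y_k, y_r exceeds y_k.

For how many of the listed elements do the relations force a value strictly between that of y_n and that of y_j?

Chaining upward from y_n reaches: y_b, y_g, y_i, y_q, y_c, y_r, y_h, y_d.
Chaining downward from y_j reaches: y_f, y_k, y_b, y_g, y_q.
Strictly between y_n and y_j are those in both lists: y_b, y_g, y_q — 3 elements.

3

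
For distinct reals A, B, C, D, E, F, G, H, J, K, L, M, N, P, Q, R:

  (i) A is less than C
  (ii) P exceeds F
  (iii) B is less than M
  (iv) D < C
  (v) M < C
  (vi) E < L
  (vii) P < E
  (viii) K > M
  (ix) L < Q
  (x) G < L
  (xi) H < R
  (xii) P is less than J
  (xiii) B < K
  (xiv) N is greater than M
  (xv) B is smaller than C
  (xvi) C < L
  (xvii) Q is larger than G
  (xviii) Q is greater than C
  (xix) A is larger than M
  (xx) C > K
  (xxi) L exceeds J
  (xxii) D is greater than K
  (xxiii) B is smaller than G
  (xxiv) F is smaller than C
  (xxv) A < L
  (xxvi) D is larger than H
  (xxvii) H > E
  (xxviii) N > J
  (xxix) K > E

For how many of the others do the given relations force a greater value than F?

From F the given relations immediately reach P, C.
From those, E, J, L, Q — 6 in total.
From those, K, H, N — 9 in total.
From those, D, R — 11 in total.
No other element is forced above F by the given relations, so the count is 11.

11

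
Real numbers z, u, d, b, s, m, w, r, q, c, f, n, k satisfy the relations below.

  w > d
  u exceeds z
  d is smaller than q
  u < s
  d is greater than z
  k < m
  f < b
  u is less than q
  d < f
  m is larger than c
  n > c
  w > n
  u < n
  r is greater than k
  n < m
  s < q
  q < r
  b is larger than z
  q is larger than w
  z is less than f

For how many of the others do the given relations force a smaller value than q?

7

Directly below q: u, s, d, w.
One step further: z, n (6 so far).
One step further: c (7 so far).
Nothing else is reachable below q; 7 in all.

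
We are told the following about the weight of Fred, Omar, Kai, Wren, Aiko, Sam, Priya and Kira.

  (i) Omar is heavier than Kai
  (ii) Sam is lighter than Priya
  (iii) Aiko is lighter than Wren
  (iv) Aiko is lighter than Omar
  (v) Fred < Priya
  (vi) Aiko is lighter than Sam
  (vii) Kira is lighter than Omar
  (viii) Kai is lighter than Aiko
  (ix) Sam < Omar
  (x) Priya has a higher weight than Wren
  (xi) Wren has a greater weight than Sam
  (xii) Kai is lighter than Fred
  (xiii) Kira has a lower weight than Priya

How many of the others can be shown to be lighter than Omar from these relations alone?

Directly below Omar: Kai, Aiko, Kira, Sam.
No other element is forced below Omar by the given relations, so the count is 4.

4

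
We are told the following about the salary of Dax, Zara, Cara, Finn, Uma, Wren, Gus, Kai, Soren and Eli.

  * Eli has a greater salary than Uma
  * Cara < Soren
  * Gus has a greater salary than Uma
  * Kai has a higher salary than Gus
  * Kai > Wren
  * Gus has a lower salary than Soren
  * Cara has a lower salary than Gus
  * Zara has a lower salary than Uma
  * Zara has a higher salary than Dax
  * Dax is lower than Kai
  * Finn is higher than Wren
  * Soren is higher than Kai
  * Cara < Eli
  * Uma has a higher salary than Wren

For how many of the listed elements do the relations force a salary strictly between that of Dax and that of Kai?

The relations place Dax below Kai. An element lies strictly between them when it is forced above Dax and also forced below Kai.
Above Dax: {Zara, Uma, Eli, Gus, Soren}. Below Kai: {Wren, Zara, Cara, Uma, Gus}.
Intersection: {Zara, Uma, Gus} — 3.

3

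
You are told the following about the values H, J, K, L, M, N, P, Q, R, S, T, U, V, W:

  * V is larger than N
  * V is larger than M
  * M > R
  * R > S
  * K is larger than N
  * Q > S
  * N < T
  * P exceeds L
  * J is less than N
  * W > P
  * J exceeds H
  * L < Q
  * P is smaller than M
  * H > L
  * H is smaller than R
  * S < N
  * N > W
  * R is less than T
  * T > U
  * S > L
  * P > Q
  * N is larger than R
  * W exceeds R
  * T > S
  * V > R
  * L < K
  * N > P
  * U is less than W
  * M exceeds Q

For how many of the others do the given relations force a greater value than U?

From U the given relations immediately reach W, T.
From those, N — 3 in total.
From those, V, K — 5 in total.
No other element is forced above U by the given relations, so the count is 5.

5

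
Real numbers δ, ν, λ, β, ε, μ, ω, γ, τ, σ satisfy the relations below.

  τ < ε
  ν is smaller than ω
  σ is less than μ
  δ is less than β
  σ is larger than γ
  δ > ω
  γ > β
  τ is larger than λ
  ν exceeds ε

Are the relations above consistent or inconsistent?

The single ordering λ < τ < ε < ν < ω < δ < β < γ < σ < μ satisfies every listed relation, so no contradiction arises.

consistent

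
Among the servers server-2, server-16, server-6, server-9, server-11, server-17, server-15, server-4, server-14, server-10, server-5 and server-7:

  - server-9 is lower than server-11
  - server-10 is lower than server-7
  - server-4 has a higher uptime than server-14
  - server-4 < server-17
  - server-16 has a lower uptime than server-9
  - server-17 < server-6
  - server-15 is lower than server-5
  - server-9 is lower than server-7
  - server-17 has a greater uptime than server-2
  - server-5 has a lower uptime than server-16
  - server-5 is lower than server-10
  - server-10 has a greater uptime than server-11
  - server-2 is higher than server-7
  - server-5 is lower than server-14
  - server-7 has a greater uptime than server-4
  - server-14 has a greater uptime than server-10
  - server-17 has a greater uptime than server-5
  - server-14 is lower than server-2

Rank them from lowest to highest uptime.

Each adjacent pair is fixed by a given relation: server-15 < server-5; server-5 < server-16; server-16 < server-9; server-9 < server-11; server-11 < server-10; server-10 < server-14; server-14 < server-4; server-4 < server-7; server-7 < server-2; server-2 < server-17; server-17 < server-6. Chaining them end to end gives the full order.

server-15 < server-5 < server-16 < server-9 < server-11 < server-10 < server-14 < server-4 < server-7 < server-2 < server-17 < server-6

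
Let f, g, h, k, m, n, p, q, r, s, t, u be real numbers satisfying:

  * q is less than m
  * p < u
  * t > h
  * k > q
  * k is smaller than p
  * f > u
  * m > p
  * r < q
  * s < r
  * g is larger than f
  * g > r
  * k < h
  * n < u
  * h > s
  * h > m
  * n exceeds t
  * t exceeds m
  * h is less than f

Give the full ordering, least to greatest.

s < r < q < k < p < m < h < t < n < u < f < g

Nothing is placed below s, so it is least; from there s < r; r < q; q < k; k < p; p < m; m < h; h < t; t < n; n < u; u < f; f < g, each given directly.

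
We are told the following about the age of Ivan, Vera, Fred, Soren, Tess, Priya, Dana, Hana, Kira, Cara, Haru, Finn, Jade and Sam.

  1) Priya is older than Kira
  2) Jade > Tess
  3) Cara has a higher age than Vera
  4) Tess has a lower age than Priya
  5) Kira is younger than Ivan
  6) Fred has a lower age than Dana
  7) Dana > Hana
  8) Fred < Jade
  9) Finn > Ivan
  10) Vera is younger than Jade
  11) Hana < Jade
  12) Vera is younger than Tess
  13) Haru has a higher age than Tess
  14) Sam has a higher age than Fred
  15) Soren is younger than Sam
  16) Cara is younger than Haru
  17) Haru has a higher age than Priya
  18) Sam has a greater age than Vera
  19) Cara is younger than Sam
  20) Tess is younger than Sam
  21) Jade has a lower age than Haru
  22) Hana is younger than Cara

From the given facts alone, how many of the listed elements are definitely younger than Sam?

Directly below Sam: Fred, Vera, Tess, Cara, Soren.
One step further: Hana (6 so far).
No other element is forced below Sam by the given relations, so the count is 6.

6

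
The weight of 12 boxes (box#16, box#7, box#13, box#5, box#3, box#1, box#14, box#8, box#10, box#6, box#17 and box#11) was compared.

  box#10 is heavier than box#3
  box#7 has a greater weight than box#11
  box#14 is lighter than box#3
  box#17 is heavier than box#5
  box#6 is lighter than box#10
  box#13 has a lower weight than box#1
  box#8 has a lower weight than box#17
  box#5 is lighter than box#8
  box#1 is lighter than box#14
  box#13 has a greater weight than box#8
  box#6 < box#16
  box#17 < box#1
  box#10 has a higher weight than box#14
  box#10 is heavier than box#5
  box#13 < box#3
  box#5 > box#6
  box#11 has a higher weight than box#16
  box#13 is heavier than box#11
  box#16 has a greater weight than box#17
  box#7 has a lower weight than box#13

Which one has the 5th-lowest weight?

Chaining the given pairs: box#6 < box#5 < box#8 < box#17 < box#16 < box#11 < box#7 < box#13 < box#1 < box#14 < box#3 < box#10.
The 5th smallest is box#16.

box#16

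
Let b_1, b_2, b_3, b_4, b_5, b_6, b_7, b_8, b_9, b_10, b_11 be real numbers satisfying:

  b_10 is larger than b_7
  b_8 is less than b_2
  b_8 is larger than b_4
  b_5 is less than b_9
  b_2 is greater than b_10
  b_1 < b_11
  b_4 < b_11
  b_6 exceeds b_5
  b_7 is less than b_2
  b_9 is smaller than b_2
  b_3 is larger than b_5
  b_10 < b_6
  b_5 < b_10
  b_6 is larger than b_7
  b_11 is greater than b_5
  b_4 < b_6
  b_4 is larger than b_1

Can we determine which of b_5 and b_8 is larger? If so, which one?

undetermined

Following every chain through b_5: above b_5 we get b_9, b_10, b_3, b_11, b_6, b_2.
b_8 is not reached, and no chain runs the other way from b_8 to b_5.
So the given relations leave the order of b_5 and b_8 undetermined.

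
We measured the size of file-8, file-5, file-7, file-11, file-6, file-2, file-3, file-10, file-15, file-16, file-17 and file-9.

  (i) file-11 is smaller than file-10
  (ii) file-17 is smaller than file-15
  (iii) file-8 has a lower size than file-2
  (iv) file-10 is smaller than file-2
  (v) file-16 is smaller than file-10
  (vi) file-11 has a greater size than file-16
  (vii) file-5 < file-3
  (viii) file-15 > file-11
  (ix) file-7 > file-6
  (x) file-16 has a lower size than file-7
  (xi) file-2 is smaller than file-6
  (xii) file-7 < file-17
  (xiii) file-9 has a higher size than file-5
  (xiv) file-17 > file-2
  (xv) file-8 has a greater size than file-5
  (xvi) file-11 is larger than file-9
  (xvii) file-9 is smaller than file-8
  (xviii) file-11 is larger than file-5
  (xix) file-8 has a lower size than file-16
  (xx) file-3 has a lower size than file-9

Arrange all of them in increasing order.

Nothing is placed below file-5, so it is least; from there file-5 < file-3; file-3 < file-9; file-9 < file-8; file-8 < file-16; file-16 < file-11; file-11 < file-10; file-10 < file-2; file-2 < file-6; file-6 < file-7; file-7 < file-17; file-17 < file-15, each given directly.

file-5 < file-3 < file-9 < file-8 < file-16 < file-11 < file-10 < file-2 < file-6 < file-7 < file-17 < file-15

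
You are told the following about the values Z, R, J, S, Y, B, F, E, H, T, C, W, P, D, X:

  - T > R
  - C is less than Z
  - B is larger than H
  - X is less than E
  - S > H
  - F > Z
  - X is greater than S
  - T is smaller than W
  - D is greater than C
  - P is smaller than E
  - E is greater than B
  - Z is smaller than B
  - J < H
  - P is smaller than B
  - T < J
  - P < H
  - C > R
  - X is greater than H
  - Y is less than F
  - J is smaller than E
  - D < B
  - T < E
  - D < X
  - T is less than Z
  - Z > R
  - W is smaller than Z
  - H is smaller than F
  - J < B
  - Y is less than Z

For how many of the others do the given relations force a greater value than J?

The elements the relations force above J are H, S, B, F, X, E — no chain reaches any other.
That is 6.

6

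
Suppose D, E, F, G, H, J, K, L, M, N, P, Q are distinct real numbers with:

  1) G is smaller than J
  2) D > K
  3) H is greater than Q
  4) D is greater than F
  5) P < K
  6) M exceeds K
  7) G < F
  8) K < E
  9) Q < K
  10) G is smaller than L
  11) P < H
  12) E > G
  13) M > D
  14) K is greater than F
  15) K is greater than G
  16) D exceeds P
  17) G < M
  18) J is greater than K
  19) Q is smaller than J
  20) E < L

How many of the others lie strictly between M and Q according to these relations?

The relations place Q below M. An element lies strictly between them when it is forced above Q and also forced below M.
Above Q: {H, K, E, D, L, J}. Below M: {G, P, F, K, D}.
Intersection: {K, D} — 2.

2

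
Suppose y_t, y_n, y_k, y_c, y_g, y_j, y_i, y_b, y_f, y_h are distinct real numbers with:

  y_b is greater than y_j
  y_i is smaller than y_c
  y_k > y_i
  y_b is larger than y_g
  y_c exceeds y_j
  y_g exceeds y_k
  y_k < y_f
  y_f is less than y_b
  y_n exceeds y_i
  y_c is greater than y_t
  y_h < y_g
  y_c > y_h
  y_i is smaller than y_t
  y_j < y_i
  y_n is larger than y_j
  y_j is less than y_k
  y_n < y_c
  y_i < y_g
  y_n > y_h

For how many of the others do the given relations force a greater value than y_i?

7

From y_i the given relations immediately reach y_k, y_g, y_n, y_t, y_c.
From those, y_f, y_b — 7 in total.
No other element is forced above y_i by the given relations, so the count is 7.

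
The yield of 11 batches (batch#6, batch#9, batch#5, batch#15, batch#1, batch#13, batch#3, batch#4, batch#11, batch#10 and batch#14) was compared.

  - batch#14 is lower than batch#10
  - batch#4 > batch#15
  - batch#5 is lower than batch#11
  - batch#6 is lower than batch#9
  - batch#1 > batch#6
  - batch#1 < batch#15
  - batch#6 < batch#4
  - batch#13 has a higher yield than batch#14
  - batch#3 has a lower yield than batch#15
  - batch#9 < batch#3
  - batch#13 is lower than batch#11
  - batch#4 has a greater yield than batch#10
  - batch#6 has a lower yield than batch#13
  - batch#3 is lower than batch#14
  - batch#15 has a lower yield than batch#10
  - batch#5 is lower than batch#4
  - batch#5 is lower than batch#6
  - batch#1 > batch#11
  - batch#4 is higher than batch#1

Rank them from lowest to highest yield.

batch#5 < batch#6 < batch#9 < batch#3 < batch#14 < batch#13 < batch#11 < batch#1 < batch#15 < batch#10 < batch#4

The consecutive links are each given: batch#5 < batch#6; batch#6 < batch#9; batch#9 < batch#3; batch#3 < batch#14; batch#14 < batch#13; batch#13 < batch#11; batch#11 < batch#1; batch#1 < batch#15; batch#15 < batch#10; batch#10 < batch#4.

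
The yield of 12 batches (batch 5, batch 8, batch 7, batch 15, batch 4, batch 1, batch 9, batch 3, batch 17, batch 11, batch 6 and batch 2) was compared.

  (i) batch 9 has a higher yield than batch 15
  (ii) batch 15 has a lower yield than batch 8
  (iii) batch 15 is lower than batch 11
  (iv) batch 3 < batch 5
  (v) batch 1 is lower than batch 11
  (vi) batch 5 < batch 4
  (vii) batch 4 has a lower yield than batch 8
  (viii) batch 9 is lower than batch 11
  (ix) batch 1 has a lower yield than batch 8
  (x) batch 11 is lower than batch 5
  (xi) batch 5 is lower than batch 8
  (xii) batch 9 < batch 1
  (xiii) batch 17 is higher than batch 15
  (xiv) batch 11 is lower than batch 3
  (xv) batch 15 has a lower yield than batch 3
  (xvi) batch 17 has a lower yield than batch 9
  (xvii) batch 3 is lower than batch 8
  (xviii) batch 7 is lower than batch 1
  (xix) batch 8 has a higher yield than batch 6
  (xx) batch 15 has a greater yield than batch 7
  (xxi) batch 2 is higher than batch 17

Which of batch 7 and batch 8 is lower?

batch 7 < batch 15 < batch 17 < batch 9 < batch 1 < batch 11 < batch 3 < batch 5 < batch 4 < batch 8, by transitivity through batch 15, batch 17, batch 9, batch 1, batch 11, batch 3, batch 5, batch 4.
So batch 7 < batch 8; batch 7 is the lower of the two.

batch 7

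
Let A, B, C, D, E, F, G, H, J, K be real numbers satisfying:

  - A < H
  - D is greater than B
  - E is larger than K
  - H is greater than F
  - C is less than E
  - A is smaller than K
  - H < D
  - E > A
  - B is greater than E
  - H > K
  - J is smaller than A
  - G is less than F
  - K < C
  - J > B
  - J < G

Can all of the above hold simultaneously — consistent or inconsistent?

We have J < A stated directly, yet also A < K < C < E < B < J by chaining the others — so A < J. Contradiction.

inconsistent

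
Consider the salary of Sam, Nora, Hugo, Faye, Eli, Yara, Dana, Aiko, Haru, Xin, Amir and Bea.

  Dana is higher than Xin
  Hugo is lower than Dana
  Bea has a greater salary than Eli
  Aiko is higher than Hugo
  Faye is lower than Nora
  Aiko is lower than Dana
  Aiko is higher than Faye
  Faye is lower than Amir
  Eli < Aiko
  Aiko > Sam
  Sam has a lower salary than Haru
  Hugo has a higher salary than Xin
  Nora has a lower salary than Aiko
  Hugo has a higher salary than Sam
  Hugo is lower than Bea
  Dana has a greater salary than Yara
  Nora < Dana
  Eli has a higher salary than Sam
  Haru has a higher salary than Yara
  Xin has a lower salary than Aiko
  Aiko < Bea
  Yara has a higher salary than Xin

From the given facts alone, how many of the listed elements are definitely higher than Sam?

From Sam the given relations immediately reach Hugo, Eli, Aiko, Haru.
From those, Bea, Dana — 6 in total.
Nothing else is reachable above Sam; 6 in all.

6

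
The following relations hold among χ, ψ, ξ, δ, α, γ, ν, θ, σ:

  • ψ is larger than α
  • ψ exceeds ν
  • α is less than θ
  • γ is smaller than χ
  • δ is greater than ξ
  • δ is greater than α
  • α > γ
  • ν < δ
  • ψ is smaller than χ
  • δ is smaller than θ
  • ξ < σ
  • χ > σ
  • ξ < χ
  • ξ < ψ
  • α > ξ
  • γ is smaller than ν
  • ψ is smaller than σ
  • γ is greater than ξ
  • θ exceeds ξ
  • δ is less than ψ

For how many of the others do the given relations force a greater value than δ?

4

Directly above δ: ψ, θ.
One step further: σ, χ (4 so far).
Nothing else is reachable above δ; 4 in all.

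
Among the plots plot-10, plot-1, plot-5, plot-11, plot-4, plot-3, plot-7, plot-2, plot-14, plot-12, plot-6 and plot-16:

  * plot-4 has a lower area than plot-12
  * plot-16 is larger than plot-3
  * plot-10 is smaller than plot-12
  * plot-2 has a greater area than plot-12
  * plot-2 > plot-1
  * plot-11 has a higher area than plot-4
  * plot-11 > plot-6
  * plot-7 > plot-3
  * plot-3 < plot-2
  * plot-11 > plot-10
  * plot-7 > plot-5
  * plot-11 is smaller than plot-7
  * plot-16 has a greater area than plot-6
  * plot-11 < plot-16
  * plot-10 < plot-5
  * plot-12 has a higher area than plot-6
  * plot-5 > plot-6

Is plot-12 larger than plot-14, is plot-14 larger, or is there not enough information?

undetermined

Following every chain through plot-12: above plot-12 we get plot-2; below plot-12 we get plot-4, plot-10, plot-6.
plot-14 is not reached, and no chain runs the other way from plot-14 to plot-12.
So the given relations leave the order of plot-12 and plot-14 undetermined.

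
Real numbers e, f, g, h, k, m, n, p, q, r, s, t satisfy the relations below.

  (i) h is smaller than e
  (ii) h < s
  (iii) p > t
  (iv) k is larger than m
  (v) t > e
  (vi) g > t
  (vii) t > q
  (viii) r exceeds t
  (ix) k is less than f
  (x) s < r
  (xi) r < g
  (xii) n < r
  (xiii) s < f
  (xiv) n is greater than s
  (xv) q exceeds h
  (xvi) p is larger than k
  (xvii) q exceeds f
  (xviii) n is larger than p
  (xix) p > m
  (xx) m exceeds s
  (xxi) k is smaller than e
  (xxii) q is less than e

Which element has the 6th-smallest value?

q

The consecutive relations fix a unique order: h < s < m < k < f < q < e < t < p < n < r < g.
Counting 6 from the smallest end gives q.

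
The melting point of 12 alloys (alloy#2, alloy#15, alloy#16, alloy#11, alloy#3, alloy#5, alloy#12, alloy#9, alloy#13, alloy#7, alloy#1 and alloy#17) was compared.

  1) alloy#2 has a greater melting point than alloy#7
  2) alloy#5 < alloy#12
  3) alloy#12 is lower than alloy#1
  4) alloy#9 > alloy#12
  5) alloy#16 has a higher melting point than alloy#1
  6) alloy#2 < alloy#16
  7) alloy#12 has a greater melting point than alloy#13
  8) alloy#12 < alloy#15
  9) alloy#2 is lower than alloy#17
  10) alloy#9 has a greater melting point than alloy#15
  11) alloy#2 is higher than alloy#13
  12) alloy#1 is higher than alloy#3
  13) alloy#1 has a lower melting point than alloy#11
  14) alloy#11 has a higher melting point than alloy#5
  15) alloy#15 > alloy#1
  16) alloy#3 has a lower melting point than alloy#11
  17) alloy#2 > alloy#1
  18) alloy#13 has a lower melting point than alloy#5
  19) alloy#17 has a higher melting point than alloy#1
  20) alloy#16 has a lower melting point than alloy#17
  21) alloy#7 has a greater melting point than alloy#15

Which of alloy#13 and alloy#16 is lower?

alloy#13

Link the given pairs in sequence: alloy#13 < alloy#5; alloy#5 < alloy#12; alloy#12 < alloy#1; alloy#1 < alloy#15; alloy#15 < alloy#7; alloy#7 < alloy#2; alloy#2 < alloy#16.
Chaining these gives alloy#13 < alloy#5 < alloy#12 < alloy#1 < alloy#15 < alloy#7 < alloy#2 < alloy#16.
So alloy#13 < alloy#16; alloy#13 is the lower of the two.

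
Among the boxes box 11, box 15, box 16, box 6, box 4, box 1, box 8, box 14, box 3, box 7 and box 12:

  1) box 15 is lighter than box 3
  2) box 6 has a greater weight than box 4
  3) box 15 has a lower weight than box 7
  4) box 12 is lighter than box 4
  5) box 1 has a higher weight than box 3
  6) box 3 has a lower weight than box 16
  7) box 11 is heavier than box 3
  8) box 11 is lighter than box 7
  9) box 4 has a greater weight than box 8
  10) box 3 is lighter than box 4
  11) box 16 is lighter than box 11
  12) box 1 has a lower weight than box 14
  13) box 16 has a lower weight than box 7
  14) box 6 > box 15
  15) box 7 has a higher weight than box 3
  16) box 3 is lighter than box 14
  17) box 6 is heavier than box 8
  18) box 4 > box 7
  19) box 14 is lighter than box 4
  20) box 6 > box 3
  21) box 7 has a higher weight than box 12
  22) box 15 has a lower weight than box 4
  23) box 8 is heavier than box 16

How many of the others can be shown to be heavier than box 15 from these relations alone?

9

Directly above box 15: box 3, box 7, box 4, box 6.
One step further: box 1, box 14, box 16, box 11 (8 so far).
One step further: box 8 (9 so far).
Nothing else is reachable above box 15; 9 in all.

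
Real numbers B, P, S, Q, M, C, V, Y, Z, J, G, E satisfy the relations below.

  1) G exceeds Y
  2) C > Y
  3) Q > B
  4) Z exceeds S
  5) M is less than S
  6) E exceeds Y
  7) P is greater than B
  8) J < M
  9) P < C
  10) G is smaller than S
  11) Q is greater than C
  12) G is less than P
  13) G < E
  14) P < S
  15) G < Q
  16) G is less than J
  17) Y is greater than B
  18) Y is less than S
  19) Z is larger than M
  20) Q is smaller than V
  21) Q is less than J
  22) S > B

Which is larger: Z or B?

Following the relations from B: B < Y < G < P < C < Q < J < M < S < Z.
So B < Z; Z is the larger of the two.

Z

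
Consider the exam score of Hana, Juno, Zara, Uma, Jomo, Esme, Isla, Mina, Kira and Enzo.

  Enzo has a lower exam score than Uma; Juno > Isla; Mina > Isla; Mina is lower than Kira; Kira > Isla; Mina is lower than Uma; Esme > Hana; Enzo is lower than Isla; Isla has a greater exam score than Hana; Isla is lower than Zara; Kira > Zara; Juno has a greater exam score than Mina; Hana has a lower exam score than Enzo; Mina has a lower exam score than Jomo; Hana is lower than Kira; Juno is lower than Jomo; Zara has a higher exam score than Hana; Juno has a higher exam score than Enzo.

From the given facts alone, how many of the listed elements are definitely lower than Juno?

Directly below Juno: Enzo, Isla, Mina.
One step further: Hana (4 so far).
Nothing else is reachable below Juno; 4 in all.

4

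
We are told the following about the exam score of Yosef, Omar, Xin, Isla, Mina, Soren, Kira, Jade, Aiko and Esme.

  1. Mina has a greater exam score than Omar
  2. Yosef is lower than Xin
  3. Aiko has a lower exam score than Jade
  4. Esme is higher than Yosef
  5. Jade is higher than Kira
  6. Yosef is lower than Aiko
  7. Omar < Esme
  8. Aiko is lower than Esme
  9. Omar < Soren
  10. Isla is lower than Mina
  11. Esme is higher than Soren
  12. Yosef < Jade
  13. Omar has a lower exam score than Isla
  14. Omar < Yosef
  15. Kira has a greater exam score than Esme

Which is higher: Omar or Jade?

Chaining the given relations: Omar < Yosef < Aiko < Esme < Kira < Jade.
So Omar < Jade; Jade is the higher of the two.

Jade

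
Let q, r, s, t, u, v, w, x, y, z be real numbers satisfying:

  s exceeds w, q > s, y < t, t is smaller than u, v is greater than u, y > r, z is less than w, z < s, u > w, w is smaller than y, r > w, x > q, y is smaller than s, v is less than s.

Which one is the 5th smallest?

Piecing the relations together gives one ordering: z < w < r < y < t < u < v < s < q < x.
Counting 5 from the smallest end gives t.

t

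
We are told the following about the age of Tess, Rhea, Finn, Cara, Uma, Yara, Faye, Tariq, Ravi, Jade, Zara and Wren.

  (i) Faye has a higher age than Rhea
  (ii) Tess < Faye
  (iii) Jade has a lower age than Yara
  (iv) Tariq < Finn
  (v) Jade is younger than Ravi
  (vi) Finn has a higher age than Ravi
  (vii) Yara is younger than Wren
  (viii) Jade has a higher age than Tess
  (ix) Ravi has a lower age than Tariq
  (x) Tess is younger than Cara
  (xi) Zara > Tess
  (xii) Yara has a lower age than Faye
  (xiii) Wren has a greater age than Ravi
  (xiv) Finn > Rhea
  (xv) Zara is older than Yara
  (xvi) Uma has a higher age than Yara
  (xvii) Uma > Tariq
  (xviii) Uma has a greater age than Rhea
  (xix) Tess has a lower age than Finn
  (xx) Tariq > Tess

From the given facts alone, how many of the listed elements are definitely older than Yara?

4

From Yara the given relations immediately reach Faye, Uma, Wren, Zara.
Nothing else is reachable above Yara; 4 in all.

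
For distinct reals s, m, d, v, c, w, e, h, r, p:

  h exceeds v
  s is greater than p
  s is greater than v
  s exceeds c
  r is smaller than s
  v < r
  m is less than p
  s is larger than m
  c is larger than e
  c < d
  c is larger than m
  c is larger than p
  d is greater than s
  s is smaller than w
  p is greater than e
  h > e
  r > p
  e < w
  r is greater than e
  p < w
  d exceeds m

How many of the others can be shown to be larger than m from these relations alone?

From m the given relations immediately reach p, c, s, d.
From those, r, w — 6 in total.
No other element is forced above m by the given relations, so the count is 6.

6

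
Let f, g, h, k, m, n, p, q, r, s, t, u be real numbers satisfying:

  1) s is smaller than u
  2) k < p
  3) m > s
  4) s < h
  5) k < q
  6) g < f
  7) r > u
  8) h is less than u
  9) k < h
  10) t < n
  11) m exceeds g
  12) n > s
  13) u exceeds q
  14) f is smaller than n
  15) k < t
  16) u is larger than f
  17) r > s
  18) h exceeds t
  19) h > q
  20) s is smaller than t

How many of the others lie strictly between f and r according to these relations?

1

The relations place f below r. An element lies strictly between them when it is forced above f and also forced below r.
Above f: {u, n}. Below r: {s, k, g, t, q, h, u}.
Intersection: {u} — 1.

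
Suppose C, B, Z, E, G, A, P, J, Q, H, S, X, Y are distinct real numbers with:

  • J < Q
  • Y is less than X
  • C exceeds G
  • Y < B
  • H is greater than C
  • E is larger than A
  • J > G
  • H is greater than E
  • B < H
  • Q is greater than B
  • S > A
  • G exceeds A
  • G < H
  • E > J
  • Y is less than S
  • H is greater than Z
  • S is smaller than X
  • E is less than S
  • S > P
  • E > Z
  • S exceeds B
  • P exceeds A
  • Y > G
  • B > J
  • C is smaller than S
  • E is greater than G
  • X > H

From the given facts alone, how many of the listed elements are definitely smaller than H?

The elements the relations force below H are A, Z, G, J, C, Y, E, B — no chain reaches any other.
That is 8.

8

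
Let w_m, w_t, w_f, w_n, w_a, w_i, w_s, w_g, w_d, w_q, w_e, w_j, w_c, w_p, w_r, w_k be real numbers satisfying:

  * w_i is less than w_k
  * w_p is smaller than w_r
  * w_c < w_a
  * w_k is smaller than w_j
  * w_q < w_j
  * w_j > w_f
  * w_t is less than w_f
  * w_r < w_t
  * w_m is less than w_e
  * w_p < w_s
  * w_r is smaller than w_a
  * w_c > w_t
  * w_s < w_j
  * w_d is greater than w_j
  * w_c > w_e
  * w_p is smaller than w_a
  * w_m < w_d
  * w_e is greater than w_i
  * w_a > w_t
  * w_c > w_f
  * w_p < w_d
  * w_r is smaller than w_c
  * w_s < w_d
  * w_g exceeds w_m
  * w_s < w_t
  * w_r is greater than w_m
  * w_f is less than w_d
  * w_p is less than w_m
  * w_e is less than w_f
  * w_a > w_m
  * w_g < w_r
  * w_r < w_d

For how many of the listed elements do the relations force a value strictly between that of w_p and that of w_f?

6

Chaining upward from w_p reaches: w_m, w_s, w_g, w_e, w_r, w_t, w_c, w_a, w_j, w_d.
Chaining downward from w_f reaches: w_m, w_s, w_g, w_i, w_e, w_r, w_t.
Strictly between w_p and w_f are those in both lists: w_m, w_s, w_g, w_e, w_r, w_t — 6 elements.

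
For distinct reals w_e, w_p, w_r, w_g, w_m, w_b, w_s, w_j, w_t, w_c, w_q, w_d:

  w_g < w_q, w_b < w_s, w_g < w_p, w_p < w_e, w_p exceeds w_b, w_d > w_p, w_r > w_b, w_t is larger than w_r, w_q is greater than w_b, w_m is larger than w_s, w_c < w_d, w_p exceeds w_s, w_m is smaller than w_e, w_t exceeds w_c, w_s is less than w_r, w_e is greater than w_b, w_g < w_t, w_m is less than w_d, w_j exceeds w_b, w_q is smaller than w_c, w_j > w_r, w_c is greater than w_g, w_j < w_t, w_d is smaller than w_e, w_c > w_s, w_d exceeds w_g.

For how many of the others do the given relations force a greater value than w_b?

10

The elements the relations force above w_b are w_s, w_m, w_p, w_q, w_r, w_c, w_d, w_j, w_t, w_e — no chain reaches any other.
That is 10.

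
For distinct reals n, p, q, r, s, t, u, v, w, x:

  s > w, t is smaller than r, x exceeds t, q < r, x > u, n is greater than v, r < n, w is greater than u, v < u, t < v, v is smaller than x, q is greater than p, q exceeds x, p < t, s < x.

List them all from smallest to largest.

Nothing is placed below p, so it is least; from there p < t; t < v; v < u; u < w; w < s; s < x; x < q; q < r; r < n, each given directly.

p < t < v < u < w < s < x < q < r < n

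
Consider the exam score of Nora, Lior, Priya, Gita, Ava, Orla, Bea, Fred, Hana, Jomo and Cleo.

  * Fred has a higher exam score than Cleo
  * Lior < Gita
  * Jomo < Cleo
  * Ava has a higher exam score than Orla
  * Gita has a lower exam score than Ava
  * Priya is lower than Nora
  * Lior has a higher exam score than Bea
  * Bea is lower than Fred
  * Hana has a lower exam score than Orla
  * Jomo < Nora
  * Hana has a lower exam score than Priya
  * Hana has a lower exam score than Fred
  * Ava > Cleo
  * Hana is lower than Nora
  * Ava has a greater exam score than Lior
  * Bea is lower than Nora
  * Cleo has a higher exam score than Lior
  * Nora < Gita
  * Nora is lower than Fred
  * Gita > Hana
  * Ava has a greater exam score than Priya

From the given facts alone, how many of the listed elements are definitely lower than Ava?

From Ava the given relations immediately reach Lior, Priya, Cleo, Gita, Orla.
From those, Hana, Bea, Jomo, Nora — 9 in total.
Nothing else is reachable below Ava; 9 in all.

9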